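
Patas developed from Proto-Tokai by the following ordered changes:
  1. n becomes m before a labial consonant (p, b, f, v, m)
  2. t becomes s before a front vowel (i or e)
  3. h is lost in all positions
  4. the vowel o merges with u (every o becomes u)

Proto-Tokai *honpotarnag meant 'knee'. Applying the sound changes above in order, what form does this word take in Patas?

Patas: *honpotarnag
  honpotarnag → hompotarnag   [nasal place assimilation]
  hompotarnag (rule 2 does not apply)
  hompotarnag → ompotarnag   [h-loss]
  ompotarnag → umputarnag   [vowel merger]
  giving Patas umputarnag.

umputarnag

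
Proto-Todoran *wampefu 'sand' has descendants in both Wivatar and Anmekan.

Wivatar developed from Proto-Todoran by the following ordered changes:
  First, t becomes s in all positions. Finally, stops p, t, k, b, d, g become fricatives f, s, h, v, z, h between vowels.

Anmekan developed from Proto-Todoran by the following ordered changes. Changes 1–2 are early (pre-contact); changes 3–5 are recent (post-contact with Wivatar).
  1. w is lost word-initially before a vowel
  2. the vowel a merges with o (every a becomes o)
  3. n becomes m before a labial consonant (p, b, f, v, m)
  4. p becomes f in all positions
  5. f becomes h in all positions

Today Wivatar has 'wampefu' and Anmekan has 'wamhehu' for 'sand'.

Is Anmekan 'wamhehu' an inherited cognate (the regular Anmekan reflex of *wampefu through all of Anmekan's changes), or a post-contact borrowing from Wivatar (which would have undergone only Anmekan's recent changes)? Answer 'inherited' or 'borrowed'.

borrowed

If inherited, *wampefu would pass through all of Anmekan's changes:
Anmekan: start from *wampefu.
  rule 1 (glide loss): wampefu → ampefu
  rule 2 (vowel merger): ampefu → ompefu
  rule 3: no change — ompefu
  rule 4 (unconditioned shift): ompefu → omfefu
  rule 5 (unconditioned shift): omfefu → omhehu
  ⇒ Anmekan omhehu
If borrowed from Wivatar 'wampefu' after the early changes, it would undergo only the recent ones:
  rule 3 (nasal place assimilation): no change (wampefu)
  rule 4 (unconditioned shift): wampefu → wamfefu
  rule 5 (unconditioned shift): wamfefu → wamhehu
  ⇒ as a loan: wamhehu
Anmekan 'wamhehu' matches the loan outcome 'wamhehu', not the inherited 'omhehu' — it skipped the early Anmekan changes, so it was borrowed from Wivatar.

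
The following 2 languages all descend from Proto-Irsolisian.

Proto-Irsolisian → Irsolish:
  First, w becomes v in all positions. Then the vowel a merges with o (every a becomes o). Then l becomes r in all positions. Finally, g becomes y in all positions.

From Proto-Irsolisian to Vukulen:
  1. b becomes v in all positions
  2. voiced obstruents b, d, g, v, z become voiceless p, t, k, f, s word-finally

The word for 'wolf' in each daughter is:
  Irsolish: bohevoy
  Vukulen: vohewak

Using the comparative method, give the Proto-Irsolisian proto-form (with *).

*bohewag

Position 1: Irsolish has b, Vukulen has v. Irsolish preserves b here (none of its changes turn any other segment into b), so the proto-segment is *b.
Position 5: Irsolish has v, Vukulen has w. Vukulen preserves w here (none of its changes turn any other segment into w), so the proto-segment is *w.
Position 6: Irsolish has o, Vukulen has a. Vukulen preserves a here (none of its changes turn any other segment into a), so the proto-segment is *a.
Continuing position by position gives *bohewag; check it forward:
Irsolish: *bohewag
  bohewag → bohevag   [unconditioned shift]
  bohevag → bohevog   [vowel merger]
  bohevog (rule 3 does not apply)
  bohevog → bohevoy   [unconditioned shift]
  giving Irsolish bohevoy.
Vukulen: *bohewag > vohewag > vohewak  (by unconditioned shift, final devoicing)
*bohewag is the unique common source.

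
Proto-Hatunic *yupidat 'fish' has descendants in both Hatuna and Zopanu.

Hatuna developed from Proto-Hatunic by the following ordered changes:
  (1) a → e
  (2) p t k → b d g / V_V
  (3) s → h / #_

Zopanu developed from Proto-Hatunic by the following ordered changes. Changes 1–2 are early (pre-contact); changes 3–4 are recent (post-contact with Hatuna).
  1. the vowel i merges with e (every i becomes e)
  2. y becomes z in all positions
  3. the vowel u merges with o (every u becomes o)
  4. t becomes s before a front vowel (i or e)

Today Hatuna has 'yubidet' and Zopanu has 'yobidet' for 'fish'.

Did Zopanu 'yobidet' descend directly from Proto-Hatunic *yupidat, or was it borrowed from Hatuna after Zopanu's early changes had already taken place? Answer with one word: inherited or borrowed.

If inherited, *yupidat would pass through all of Zopanu's changes:
Zopanu: *yupidat
  yupidat → yupedat   [vowel merger]
  yupedat → zupedat   [unconditioned shift]
  zupedat → zopedat   [vowel merger]
  zopedat (rule 4 does not apply)
  giving Zopanu zopedat.
If borrowed from Hatuna 'yubidet' after the early changes, it would undergo only the recent ones:
  rule 3 (vowel merger): yubidet → yobidet
  rule 4 (palatalisation): no change (yobidet)
  ⇒ as a loan: yobidet
Zopanu 'yobidet' matches the loan outcome 'yobidet', not the inherited 'zopedat' — it skipped the early Zopanu changes, so it was borrowed from Hatuna.

borrowed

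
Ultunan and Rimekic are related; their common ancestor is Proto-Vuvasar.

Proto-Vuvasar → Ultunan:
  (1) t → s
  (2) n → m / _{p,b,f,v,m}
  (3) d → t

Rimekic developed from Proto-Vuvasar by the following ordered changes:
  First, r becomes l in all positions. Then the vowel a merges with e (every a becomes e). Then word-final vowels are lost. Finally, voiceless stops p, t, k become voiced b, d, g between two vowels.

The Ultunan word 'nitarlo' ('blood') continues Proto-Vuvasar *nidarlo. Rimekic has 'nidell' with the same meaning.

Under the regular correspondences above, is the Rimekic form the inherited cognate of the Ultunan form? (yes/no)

Derive the expected Rimekic reflex of *nidarlo:
Rimekic: *nidarlo > nidallo > nidello > nidell  (by unconditioned shift, vowel merger, apocope)
Rimekic 'nidell' matches the regular reflex exactly, so the pair is cognate.

yes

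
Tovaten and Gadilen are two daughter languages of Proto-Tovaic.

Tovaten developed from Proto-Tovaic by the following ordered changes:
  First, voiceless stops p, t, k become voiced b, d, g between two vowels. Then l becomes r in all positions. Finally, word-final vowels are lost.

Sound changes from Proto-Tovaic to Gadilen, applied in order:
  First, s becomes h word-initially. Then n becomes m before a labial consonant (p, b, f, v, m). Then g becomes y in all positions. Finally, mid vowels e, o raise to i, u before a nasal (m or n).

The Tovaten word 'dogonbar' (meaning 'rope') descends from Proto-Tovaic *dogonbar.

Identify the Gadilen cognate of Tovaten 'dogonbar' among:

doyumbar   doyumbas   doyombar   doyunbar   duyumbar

Gadilen: *dogonbar > dogombar > doyombar > doyumbar  (by nasal place assimilation, unconditioned shift, pre-nasal raising)

doyumbar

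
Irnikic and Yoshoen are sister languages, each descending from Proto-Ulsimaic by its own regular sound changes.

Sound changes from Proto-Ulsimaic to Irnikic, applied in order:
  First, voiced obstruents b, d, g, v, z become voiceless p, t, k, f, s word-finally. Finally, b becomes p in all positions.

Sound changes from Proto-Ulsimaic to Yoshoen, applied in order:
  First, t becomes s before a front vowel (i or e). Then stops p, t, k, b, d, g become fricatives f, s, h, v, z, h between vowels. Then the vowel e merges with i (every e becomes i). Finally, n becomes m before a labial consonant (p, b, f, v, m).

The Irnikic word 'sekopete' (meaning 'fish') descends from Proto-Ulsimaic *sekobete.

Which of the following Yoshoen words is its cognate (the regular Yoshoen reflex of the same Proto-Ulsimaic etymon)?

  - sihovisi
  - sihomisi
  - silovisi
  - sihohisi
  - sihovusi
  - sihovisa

sihovisi

Yoshoen: *sekobete > sekobese > sehovese > sihovisi  (by palatalisation, intervocalic lenition, vowel merger)
The other candidates each miss or misapply at least one Yoshoen change.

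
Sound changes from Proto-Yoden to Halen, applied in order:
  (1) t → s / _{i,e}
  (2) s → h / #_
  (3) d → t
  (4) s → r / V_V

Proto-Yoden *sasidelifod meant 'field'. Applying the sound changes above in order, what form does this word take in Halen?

haritelifot

Halen: *sasidelifod > hasidelifod > hasitelifot > haritelifot  (by debuccalisation, unconditioned shift, rhotacism)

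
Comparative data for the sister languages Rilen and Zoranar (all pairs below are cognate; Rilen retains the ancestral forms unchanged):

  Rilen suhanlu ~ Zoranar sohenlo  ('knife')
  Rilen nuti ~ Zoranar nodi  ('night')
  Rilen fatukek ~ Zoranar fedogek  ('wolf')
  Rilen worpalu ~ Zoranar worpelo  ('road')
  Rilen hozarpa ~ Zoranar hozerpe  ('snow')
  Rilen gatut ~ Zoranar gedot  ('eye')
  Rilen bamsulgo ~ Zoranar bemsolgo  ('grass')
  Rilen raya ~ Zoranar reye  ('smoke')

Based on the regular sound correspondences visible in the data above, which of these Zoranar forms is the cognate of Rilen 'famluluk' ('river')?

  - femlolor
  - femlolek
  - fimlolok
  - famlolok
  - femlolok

femlolok

bamsulgo ~ bemsolgo — Rilen a corresponds to Zoranar e after a consonant, before a nasal.
suhanlu ~ sohenlo, nuti ~ nodi — Rilen u corresponds to Zoranar o after a consonant, before a consonant other than r, m, n, p, b, f, v.
Applying these to Rilen 'famluluk':
  famluluk → femluluk   (a→e after a consonant, before a nasal)
  femluluk → femloluk   (u→o after a consonant, before a consonant other than r, m, n, p, b, f, v)
  femloluk → femlolok   (u→o after a consonant, before a consonant other than r, m, n, p, b, f, v)
So the Zoranar cognate is 'femlolok'.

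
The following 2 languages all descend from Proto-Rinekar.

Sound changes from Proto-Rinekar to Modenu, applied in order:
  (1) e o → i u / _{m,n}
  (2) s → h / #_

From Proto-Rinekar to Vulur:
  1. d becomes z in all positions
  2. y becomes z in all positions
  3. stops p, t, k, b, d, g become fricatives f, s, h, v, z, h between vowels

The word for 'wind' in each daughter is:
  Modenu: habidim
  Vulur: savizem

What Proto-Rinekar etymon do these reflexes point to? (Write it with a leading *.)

Position 6: Modenu has i, Vulur has e. Vulur preserves e here (none of its changes turn any other segment into e), so the proto-segment is *e.
Position 3: Modenu has b, Vulur has v. Modenu preserves b here (none of its changes turn any other segment into b), so the proto-segment is *b.
Position 1: Modenu has h, Vulur has s. Taking the neighbouring segments as reconstructed: Modenu h could go back to *s or *h; Vulur s can only go back to *s — the one source consistent with every daughter is *s.
This points to *sabidem. Verify forward in each daughter:
Modenu: *sabidem > sabidim > habidim  (by pre-nasal raising, debuccalisation)
Vulur: *sabidem
  sabidem → sabizem   [unconditioned shift]
  sabizem (rule 2 does not apply)
  sabizem → savizem   [intervocalic lenition]
  giving Vulur savizem.
Only *sabidem yields all of Modenu habidim, Vulur savizem.

*sabidem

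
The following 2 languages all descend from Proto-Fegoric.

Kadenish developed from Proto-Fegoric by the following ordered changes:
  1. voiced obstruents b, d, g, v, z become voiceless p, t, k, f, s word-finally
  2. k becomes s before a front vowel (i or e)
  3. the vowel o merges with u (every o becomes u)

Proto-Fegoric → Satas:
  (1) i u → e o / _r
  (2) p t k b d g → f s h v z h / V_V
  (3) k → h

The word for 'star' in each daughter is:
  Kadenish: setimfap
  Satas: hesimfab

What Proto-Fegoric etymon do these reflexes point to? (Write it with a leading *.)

Position 8: Kadenish has p, Satas has b. Satas preserves b here (none of its changes turn any other segment into b), so the proto-segment is *b.
Position 1: Kadenish has s, Satas has h. Taking the neighbouring segments as reconstructed: Kadenish s could go back to *k or *s; Satas h could go back to *k or *h — the one source consistent with every daughter is *k.
Position 3: Kadenish has t, Satas has s. Taking the neighbouring segments as reconstructed: Kadenish t can only go back to *t; Satas s could go back to *t or *s — the one source consistent with every daughter is *t.
Continuing position by position gives *ketimfab; check it forward:
Kadenish: start from *ketimfab.
  rule 1 (final devoicing): ketimfab → ketimfap
  rule 2 (palatalisation): ketimfap → setimfap
  rule 3: no change — setimfap
  ⇒ Kadenish setimfap
Satas: start from *ketimfab.
  rule 1: no change — ketimfab
  rule 2 (intervocalic lenition): ketimfab → kesimfab
  rule 3 (unconditioned shift): kesimfab → hesimfab
  ⇒ Satas hesimfab
*ketimfab is the unique common source.

*ketimfab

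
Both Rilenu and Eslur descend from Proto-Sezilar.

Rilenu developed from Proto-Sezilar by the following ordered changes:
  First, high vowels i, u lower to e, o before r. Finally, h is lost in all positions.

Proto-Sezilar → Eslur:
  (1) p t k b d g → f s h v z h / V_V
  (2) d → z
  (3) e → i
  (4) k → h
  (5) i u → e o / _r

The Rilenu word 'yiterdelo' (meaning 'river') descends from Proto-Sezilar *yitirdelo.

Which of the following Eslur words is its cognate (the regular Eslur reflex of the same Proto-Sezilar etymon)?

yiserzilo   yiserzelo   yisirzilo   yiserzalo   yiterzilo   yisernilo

yiserzilo

Eslur: *yitirdelo > yisirdelo > yisirzelo > yisirzilo > yiserzilo  (by intervocalic lenition, unconditioned shift, vowel merger, pre-rhotic lowering)
Only 'yiserzilo' matches the regular Eslur development of *yitirdelo.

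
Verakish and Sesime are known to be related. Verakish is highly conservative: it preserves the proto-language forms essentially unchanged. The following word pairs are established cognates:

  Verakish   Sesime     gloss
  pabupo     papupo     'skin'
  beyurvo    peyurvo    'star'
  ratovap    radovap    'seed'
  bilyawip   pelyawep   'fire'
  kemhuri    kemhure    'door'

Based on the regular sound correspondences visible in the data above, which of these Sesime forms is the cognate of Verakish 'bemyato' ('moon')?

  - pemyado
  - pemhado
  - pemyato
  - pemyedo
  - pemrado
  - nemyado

beyurvo ~ peyurvo — Verakish b corresponds to Sesime p word-initially before a front vowel.
ratovap ~ radovap — Verakish t corresponds to Sesime d between vowels (before a back vowel).
Applying these to Verakish 'bemyato':
  bemyato → pemyato   (b→p word-initially before a front vowel)
  pemyato → pemyado   (t→d between vowels (before a back vowel))
So the Sesime cognate is 'pemyado'.

pemyado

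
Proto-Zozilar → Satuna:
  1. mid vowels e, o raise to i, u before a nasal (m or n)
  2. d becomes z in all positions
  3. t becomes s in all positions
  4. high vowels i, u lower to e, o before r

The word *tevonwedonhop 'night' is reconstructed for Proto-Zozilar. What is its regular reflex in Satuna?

Satuna: *tevonwedonhop > tevunwedunhop > tevunwezunhop > sevunwezunhop  (by pre-nasal raising, unconditioned shift, unconditioned shift)

sevunwezunhop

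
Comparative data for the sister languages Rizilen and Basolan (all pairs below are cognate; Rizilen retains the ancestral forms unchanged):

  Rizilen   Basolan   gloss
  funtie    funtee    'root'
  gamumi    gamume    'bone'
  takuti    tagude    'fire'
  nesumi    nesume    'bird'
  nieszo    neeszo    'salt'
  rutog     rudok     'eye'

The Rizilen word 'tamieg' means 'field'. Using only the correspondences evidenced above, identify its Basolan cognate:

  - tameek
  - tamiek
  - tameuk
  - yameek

funtie ~ funtee, nieszo ~ neeszo — Rizilen i corresponds to Basolan e after a consonant, before a front vowel.
rutog ~ rudok — Rizilen g corresponds to Basolan k word-finally.
Applying these to Rizilen 'tamieg':
  tamieg → tameeg   (i→e after a consonant, before a front vowel)
  tameeg → tameek   (g→k word-finally)
So the Basolan cognate is 'tameek'.

tameek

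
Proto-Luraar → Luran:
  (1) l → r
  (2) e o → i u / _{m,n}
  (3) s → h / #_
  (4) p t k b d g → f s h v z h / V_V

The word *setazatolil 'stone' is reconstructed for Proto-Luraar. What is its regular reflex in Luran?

Luran: *setazatolil > setazatorir > hetazatorir > hesazasorir  (by unconditioned shift, debuccalisation, intervocalic lenition)

hesazasorir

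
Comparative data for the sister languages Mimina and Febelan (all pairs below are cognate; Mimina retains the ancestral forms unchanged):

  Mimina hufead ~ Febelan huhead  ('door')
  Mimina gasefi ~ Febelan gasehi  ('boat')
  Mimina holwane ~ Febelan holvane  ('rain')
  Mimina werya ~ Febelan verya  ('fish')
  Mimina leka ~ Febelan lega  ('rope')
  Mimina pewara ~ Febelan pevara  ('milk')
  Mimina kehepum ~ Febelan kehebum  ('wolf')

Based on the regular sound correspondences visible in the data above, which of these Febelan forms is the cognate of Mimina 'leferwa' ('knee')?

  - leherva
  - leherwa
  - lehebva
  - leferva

leherva

hufead ~ huhead — Mimina f corresponds to Febelan h between vowels (before a front vowel).
holwane ~ holvane — Mimina w corresponds to Febelan v after a consonant, before a back vowel.
Applying these to Mimina 'leferwa':
  leferwa → leherwa   (f→h between vowels (before a front vowel))
  leherwa → leherva   (w→v after a consonant, before a back vowel)
So the Febelan cognate is 'leherva'.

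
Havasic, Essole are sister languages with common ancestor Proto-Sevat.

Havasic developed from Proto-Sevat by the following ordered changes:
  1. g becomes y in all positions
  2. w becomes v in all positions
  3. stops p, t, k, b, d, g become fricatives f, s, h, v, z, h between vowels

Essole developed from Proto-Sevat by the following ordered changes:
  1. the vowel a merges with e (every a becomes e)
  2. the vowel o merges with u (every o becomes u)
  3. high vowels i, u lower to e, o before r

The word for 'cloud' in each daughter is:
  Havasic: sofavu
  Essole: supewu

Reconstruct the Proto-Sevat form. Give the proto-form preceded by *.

*sopawu

Position 4: Havasic has a, Essole has e. Havasic preserves a here (none of its changes turn any other segment into a), so the proto-segment is *a.
Position 3: Havasic has f, Essole has p. Essole preserves p here (none of its changes turn any other segment into p), so the proto-segment is *p.
Position 2: Havasic has o, Essole has u. Havasic preserves o here (none of its changes turn any other segment into o), so the proto-segment is *o.
This points to *sopawu. Verify forward in each daughter:
Havasic: start from *sopawu.
  rule 1: no change — sopawu
  rule 2 (unconditioned shift): sopawu → sopavu
  rule 3 (intervocalic lenition): sopavu → sofavu
  ⇒ Havasic sofavu
Essole: *sopawu
  sopawu → sopewu   [vowel merger]
  sopewu → supewu   [vowel merger]
  supewu (rule 3 does not apply)
  giving Essole supewu.
Only *sopawu yields all of Havasic sofavu, Essole supewu.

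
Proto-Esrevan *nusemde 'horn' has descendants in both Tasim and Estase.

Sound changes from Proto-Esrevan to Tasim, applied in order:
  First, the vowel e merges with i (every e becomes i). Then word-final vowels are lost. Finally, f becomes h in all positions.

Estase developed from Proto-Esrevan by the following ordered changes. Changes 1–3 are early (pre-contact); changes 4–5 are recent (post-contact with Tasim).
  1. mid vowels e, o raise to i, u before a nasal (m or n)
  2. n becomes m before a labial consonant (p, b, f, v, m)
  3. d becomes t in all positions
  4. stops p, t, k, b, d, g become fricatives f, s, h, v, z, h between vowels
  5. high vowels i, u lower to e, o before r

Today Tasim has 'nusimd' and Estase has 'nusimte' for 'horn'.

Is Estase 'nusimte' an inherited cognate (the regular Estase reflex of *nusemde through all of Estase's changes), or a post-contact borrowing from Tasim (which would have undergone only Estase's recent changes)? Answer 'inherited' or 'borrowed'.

inherited

If inherited, *nusemde would pass through all of Estase's changes:
Estase: *nusemde
  nusemde → nusimde   [pre-nasal raising]
  nusimde (rule 2 does not apply)
  nusimde → nusimte   [unconditioned shift]
  nusimte (rule 4 does not apply)
  nusimte (rule 5 does not apply)
  giving Estase nusimte.
If borrowed from Tasim 'nusimd' after the early changes, it would undergo only the recent ones:
  rule 4 (intervocalic lenition): no change (nusimd)
  rule 5 (pre-rhotic lowering): no change (nusimd)
  ⇒ as a loan: nusimd
Estase 'nusimte' matches the inherited outcome exactly, so it is an inherited cognate, not a loan.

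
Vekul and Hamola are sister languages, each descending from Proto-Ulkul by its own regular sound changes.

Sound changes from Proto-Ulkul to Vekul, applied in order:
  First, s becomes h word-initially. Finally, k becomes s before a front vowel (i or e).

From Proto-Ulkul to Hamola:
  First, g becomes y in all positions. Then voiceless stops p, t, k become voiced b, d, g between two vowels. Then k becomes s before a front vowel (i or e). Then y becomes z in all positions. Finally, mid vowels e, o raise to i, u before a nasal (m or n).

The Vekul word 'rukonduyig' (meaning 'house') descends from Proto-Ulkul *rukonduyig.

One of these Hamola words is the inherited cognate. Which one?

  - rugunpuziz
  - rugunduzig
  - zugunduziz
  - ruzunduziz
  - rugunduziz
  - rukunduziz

Hamola: *rukonduyig
  rukonduyig → rukonduyiy   [unconditioned shift]
  rukonduyiy → rugonduyiy   [intervocalic voicing]
  rugonduyiy (rule 3 does not apply)
  rugonduyiy → rugonduziz   [unconditioned shift]
  rugonduziz → rugunduziz   [pre-nasal raising]
  giving Hamola rugunduziz.

rugunduziz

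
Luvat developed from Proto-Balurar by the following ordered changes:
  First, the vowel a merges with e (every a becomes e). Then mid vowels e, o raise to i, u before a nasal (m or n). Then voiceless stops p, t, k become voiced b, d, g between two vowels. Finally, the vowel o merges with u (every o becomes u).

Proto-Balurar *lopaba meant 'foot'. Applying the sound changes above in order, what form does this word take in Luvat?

lubebe

Luvat: *lopaba
  lopaba → lopebe   [vowel merger]
  lopebe (rule 2 does not apply)
  lopebe → lobebe   [intervocalic voicing]
  lobebe → lubebe   [vowel merger]
  giving Luvat lubebe.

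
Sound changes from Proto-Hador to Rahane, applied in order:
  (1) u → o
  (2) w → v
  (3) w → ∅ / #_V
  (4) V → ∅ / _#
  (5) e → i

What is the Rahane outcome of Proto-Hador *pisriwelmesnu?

pisrivilmisn

Rahane: start from *pisriwelmesnu.
  rule 1 (vowel merger): pisriwelmesnu → pisriwelmesno
  rule 2 (unconditioned shift): pisriwelmesno → pisrivelmesno
  rule 3: no change — pisrivelmesno
  rule 4 (apocope): pisrivelmesno → pisrivelmesn
  rule 5 (vowel merger): pisrivelmesn → pisrivilmisn
  ⇒ Rahane pisrivilmisn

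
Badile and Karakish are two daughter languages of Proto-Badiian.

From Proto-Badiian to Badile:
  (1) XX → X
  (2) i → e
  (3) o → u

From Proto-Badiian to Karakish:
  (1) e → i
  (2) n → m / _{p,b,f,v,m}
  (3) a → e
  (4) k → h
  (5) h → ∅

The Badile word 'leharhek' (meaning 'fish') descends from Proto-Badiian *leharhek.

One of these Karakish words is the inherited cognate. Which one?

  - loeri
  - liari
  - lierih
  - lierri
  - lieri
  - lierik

lieri

Karakish: *leharhek > liharhik > liherhik > liherhih > lieri  (by vowel merger, vowel merger, unconditioned shift, h-loss)
The other candidates each miss or misapply at least one Karakish change.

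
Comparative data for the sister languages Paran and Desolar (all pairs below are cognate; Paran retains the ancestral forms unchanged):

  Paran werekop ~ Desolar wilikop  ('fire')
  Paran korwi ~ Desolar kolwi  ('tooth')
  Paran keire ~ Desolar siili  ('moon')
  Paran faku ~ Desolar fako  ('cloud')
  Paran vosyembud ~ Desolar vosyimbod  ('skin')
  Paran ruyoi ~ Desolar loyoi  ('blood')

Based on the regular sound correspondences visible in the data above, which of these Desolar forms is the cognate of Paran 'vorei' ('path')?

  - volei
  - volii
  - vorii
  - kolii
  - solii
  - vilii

werekop ~ wilikop, keire ~ siili — Paran r corresponds to Desolar l between vowels (before a front vowel).
keire ~ siili — Paran e corresponds to Desolar i after a consonant, before a front vowel.
Applying these to Paran 'vorei':
  vorei → volei   (r→l between vowels (before a front vowel))
  volei → volii   (e→i after a consonant, before a front vowel)
So the Desolar cognate is 'volii'.

volii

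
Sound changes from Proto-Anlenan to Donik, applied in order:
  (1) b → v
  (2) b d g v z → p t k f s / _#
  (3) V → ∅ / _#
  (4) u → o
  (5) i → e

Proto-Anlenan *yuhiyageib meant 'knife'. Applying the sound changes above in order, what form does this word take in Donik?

yoheyageef

Donik: *yuhiyageib > yuhiyageiv > yuhiyageif > yohiyageif > yoheyageef  (by unconditioned shift, final devoicing, vowel merger, vowel merger)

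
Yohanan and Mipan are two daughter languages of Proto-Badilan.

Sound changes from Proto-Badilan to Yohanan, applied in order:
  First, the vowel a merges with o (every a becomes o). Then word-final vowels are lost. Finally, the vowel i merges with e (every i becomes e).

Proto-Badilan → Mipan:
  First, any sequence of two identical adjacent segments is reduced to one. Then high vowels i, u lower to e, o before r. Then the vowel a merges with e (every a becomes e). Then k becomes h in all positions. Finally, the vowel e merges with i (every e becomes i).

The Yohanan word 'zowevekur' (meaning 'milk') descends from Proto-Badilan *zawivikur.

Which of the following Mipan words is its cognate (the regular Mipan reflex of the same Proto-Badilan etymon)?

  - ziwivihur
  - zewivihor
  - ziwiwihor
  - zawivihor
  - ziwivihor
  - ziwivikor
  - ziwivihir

ziwivihor

Mipan: *zawivikur > zawivikor > zewivikor > zewivihor > ziwivihor  (by pre-rhotic lowering, vowel merger, unconditioned shift, vowel merger)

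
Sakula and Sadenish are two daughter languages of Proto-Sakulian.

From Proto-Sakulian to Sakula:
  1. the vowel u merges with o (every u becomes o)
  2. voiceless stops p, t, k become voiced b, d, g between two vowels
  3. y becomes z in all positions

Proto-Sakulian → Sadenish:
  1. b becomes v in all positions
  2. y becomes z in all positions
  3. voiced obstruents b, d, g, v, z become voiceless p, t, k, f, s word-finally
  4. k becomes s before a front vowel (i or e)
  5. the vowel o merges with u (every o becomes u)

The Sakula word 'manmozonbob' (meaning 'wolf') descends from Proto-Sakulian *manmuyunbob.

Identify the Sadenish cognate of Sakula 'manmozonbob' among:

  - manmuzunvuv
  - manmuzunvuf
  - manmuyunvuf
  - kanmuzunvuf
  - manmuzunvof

Sadenish: *manmuyunbob
  manmuyunbob → manmuyunvov   [unconditioned shift]
  manmuyunvov → manmuzunvov   [unconditioned shift]
  manmuzunvov → manmuzunvof   [final devoicing]
  manmuzunvof (rule 4 does not apply)
  manmuzunvof → manmuzunvuf   [vowel merger]
  giving Sadenish manmuzunvuf.
The other candidates each miss or misapply at least one Sadenish change.

manmuzunvuf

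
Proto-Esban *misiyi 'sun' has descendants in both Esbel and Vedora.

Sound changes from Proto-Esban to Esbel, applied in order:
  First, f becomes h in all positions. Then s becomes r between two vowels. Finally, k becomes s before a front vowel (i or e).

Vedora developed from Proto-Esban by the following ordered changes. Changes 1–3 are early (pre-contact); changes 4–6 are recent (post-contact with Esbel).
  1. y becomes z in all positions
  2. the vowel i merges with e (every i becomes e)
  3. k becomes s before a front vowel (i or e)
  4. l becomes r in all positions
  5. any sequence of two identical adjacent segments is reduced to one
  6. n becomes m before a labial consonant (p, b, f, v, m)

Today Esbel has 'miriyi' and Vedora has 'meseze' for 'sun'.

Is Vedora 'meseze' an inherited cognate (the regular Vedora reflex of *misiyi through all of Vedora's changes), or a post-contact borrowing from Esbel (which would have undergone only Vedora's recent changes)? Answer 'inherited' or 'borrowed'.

If inherited, *misiyi would pass through all of Vedora's changes:
Vedora: start from *misiyi.
  rule 1 (unconditioned shift): misiyi → misizi
  rule 2 (vowel merger): misizi → meseze
  rule 3: no change — meseze
  rule 4: no change — meseze
  rule 5: no change — meseze
  rule 6: no change — meseze
  ⇒ Vedora meseze
If borrowed from Esbel 'miriyi' after the early changes, it would undergo only the recent ones:
  rule 4 (unconditioned shift): no change (miriyi)
  rule 5 (degemination): no change (miriyi)
  rule 6 (nasal place assimilation): no change (miriyi)
  ⇒ as a loan: miriyi
Vedora 'meseze' matches the inherited outcome exactly, so it is an inherited cognate, not a loan.

inherited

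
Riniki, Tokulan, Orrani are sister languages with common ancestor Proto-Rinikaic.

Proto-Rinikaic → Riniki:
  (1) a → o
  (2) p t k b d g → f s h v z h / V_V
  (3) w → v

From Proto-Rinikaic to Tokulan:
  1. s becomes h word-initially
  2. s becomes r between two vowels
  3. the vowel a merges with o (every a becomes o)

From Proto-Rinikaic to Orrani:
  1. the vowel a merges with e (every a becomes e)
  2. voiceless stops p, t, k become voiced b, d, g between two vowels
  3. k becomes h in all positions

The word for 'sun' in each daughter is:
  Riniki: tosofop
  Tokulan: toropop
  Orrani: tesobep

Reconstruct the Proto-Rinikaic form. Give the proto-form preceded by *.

Position 2: Riniki has o, Tokulan has o, Orrani has e. Taking the neighbouring segments as reconstructed: Riniki o could go back to *a or *o; Tokulan o could go back to *a or *o; Orrani e could go back to *a or *e — the one source consistent with every daughter is *a.
Position 3: Riniki has s, Tokulan has r, Orrani has s. Orrani preserves s here (none of its changes turn any other segment into s), so the proto-segment is *s.
Position 6: Riniki has o, Tokulan has o, Orrani has e. Taking the neighbouring segments as reconstructed: Riniki o could go back to *a or *o; Tokulan o could go back to *a or *o; Orrani e could go back to *a or *e — the one source consistent with every daughter is *a.
This points to *tasopap. Verify forward in each daughter:
Riniki: *tasopap > tosopop > tosofop  (by vowel merger, intervocalic lenition)
Tokulan: *tasopap > taropap > toropop  (by rhotacism, vowel merger)
Orrani: *tasopap > tesopep > tesobep  (by vowel merger, intervocalic voicing)
No other proto-form is consistent with every reflex, so the reconstruction is *tasopap.

*tasopap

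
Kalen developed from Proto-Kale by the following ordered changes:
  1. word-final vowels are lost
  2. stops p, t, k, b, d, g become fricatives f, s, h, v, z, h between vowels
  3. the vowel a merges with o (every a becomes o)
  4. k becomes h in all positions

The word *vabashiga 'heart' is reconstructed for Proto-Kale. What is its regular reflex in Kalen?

vovoshig

Kalen: start from *vabashiga.
  rule 1 (apocope): vabashiga → vabashig
  rule 2 (intervocalic lenition): vabashig → vavashig
  rule 3 (vowel merger): vavashig → vovoshig
  rule 4: no change — vovoshig
  ⇒ Kalen vovoshig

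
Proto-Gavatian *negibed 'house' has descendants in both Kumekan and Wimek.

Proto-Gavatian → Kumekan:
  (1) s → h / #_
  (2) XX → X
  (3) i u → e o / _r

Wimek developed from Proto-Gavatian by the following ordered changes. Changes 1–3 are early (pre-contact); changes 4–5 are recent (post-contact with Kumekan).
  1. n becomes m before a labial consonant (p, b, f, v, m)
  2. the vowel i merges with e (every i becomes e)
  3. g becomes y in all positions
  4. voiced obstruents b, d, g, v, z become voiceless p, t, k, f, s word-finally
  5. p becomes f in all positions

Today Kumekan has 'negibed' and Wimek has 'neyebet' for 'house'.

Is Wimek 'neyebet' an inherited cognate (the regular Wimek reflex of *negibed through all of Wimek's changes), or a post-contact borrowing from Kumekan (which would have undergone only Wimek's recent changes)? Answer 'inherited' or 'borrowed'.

If inherited, *negibed would pass through all of Wimek's changes:
Wimek: *negibed > negebed > neyebed > neyebet  (by vowel merger, unconditioned shift, final devoicing)
If borrowed from Kumekan 'negibed' after the early changes, it would undergo only the recent ones:
  rule 4 (final devoicing): negibed → negibet
  rule 5 (unconditioned shift): no change (negibet)
  ⇒ as a loan: negibet
Wimek 'neyebet' matches the inherited outcome exactly, so it is an inherited cognate, not a loan.

inherited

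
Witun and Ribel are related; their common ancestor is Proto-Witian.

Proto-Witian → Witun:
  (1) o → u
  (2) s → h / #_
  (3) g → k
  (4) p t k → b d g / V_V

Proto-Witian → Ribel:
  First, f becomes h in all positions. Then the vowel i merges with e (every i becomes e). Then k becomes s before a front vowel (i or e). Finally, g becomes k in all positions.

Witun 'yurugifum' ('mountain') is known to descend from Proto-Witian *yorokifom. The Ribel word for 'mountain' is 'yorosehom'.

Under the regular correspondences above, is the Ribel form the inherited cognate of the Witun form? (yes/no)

yes

Derive the expected Ribel reflex of *yorokifom:
Ribel: *yorokifom
  yorokifom → yorokihom   [unconditioned shift]
  yorokihom → yorokehom   [vowel merger]
  yorokehom → yorosehom   [palatalisation]
  yorosehom (rule 4 does not apply)
  giving Ribel yorosehom.
Ribel 'yorosehom' matches the regular reflex exactly, so the pair is cognate.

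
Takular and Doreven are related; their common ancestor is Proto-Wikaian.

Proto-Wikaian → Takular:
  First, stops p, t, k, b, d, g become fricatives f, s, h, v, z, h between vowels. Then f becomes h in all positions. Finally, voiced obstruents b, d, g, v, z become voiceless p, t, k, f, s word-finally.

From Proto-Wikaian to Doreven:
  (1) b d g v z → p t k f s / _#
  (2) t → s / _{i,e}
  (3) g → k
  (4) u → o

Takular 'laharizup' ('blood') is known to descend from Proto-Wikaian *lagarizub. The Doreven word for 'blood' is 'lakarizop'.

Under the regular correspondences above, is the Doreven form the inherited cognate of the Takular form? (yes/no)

Derive the expected Doreven reflex of *lagarizub:
Doreven: *lagarizub
  lagarizub → lagarizup   [final devoicing]
  lagarizup (rule 2 does not apply)
  lagarizup → lakarizup   [unconditioned shift]
  lakarizup → lakarizop   [vowel merger]
  giving Doreven lakarizop.
Doreven 'lakarizop' matches the regular reflex exactly, so the pair is cognate.

yes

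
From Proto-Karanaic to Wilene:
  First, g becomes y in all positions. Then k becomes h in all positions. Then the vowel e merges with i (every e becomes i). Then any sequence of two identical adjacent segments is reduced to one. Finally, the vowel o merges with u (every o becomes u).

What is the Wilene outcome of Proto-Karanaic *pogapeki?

puyapihi

Wilene: *pogapeki > poyapeki > poyapehi > poyapihi > puyapihi  (by unconditioned shift, unconditioned shift, vowel merger, vowel merger)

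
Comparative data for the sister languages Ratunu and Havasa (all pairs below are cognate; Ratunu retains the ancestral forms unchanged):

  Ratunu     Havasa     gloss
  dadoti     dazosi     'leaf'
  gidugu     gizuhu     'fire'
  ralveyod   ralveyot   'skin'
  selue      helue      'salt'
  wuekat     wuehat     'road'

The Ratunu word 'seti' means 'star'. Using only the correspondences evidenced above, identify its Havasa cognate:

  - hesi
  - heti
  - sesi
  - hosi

selue ~ helue — Ratunu s corresponds to Havasa h word-initially before a front vowel.
dadoti ~ dazosi — Ratunu t corresponds to Havasa s between vowels (before a front vowel).
Applying these to Ratunu 'seti':
  seti → heti   (s→h word-initially before a front vowel)
  heti → hesi   (t→s between vowels (before a front vowel))
So the Havasa cognate is 'hesi'.

hesi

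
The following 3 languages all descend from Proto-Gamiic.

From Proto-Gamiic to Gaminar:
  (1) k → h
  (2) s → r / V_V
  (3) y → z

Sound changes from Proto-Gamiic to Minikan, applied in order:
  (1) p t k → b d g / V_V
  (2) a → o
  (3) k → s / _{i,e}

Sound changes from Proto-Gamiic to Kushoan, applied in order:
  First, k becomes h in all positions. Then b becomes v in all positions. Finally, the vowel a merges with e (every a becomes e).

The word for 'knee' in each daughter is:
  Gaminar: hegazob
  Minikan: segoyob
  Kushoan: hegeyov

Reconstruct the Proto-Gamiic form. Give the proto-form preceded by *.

*kegayob

Position 7: Gaminar has b, Minikan has b, Kushoan has v. Gaminar preserves b here (none of its changes turn any other segment into b), so the proto-segment is *b.
Position 5: Gaminar has z, Minikan has y, Kushoan has y. Minikan preserves y here (none of its changes turn any other segment into y), so the proto-segment is *y.
This points to *kegayob. Verify forward in each daughter:
Gaminar: start from *kegayob.
  rule 1 (unconditioned shift): kegayob → hegayob
  rule 2: no change — hegayob
  rule 3 (unconditioned shift): hegayob → hegazob
  ⇒ Gaminar hegazob
Minikan: *kegayob > kegoyob > segoyob  (by vowel merger, palatalisation)
Kushoan: *kegayob
  kegayob → hegayob   [unconditioned shift]
  hegayob → hegayov   [unconditioned shift]
  hegayov → hegeyov   [vowel merger]
  giving Kushoan hegeyov.
*kegayob is the unique common source.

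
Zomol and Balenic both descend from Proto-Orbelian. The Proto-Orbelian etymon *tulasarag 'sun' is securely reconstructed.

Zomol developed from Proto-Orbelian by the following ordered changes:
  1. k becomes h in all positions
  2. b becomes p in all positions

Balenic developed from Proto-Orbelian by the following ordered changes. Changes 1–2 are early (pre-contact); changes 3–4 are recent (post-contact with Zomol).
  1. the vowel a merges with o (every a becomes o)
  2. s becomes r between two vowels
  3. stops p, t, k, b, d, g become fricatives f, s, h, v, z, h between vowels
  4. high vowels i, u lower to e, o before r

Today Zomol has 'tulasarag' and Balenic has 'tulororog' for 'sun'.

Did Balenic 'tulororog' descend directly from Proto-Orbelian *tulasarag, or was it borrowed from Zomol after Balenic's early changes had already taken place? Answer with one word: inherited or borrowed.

inherited

If inherited, *tulasarag would pass through all of Balenic's changes:
Balenic: *tulasarag > tulosorog > tulororog  (by vowel merger, rhotacism)
If borrowed from Zomol 'tulasarag' after the early changes, it would undergo only the recent ones:
  rule 3 (intervocalic lenition): no change (tulasarag)
  rule 4 (pre-rhotic lowering): no change (tulasarag)
  ⇒ as a loan: tulasarag
Balenic 'tulororog' matches the inherited outcome exactly, so it is an inherited cognate, not a loan.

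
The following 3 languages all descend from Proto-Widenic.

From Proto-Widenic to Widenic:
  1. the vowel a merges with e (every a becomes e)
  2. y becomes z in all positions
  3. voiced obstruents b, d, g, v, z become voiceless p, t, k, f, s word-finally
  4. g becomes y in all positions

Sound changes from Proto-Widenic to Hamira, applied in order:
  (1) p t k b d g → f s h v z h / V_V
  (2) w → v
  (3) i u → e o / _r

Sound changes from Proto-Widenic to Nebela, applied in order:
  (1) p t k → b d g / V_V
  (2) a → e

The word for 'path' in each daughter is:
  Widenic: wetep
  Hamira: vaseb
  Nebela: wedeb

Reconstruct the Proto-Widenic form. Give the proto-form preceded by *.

*wateb

Position 5: Widenic has p, Hamira has b, Nebela has b. Hamira preserves b here (none of its changes turn any other segment into b), so the proto-segment is *b.
Position 1: Widenic has w, Hamira has v, Nebela has w. Widenic preserves w here (none of its changes turn any other segment into w), so the proto-segment is *w.
Continuing position by position gives *wateb; check it forward:
Widenic: *wateb > weteb > wetep  (by vowel merger, final devoicing)
Hamira: *wateb
  wateb → waseb   [intervocalic lenition]
  waseb → vaseb   [unconditioned shift]
  vaseb (rule 3 does not apply)
  giving Hamira vaseb.
Nebela: *wateb
  wateb → wadeb   [intervocalic voicing]
  wadeb → wedeb   [vowel merger]
  giving Nebela wedeb.
Only *wateb yields all of Widenic wetep, Hamira vaseb, Nebela wedeb.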